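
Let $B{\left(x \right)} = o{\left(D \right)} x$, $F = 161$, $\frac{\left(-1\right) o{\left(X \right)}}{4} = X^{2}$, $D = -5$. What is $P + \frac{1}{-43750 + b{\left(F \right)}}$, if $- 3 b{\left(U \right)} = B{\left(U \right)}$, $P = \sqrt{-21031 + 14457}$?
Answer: $- \frac{3}{115150} + i \sqrt{6574} \approx -2.6053 \cdot 10^{-5} + 81.08 i$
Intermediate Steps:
$P = i \sqrt{6574}$ ($P = \sqrt{-6574} = i \sqrt{6574} \approx 81.08 i$)
$o{\left(X \right)} = - 4 X^{2}$
$B{\left(x \right)} = - 100 x$ ($B{\left(x \right)} = - 4 \left(-5\right)^{2} x = \left(-4\right) 25 x = - 100 x$)
$b{\left(U \right)} = \frac{100 U}{3}$ ($b{\left(U \right)} = - \frac{\left(-100\right) U}{3} = \frac{100 U}{3}$)
$P + \frac{1}{-43750 + b{\left(F \right)}} = i \sqrt{6574} + \frac{1}{-43750 + \frac{100}{3} \cdot 161} = i \sqrt{6574} + \frac{1}{-43750 + \frac{16100}{3}} = i \sqrt{6574} + \frac{1}{- \frac{115150}{3}} = i \sqrt{6574} - \frac{3}{115150} = - \frac{3}{115150} + i \sqrt{6574}$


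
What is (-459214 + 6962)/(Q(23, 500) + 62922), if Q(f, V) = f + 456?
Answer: -452252/63401 ≈ -7.1332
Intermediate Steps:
Q(f, V) = 456 + f
(-459214 + 6962)/(Q(23, 500) + 62922) = (-459214 + 6962)/((456 + 23) + 62922) = -452252/(479 + 62922) = -452252/63401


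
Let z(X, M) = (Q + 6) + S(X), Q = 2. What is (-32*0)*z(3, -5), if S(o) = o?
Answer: 0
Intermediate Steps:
z(X, M) = 8 + X (z(X, M) = (2 + 6) + X = 8 + X)
(-32*0)*z(3, -5) = (-32*0)*(8 + 3) = 0*11 = 0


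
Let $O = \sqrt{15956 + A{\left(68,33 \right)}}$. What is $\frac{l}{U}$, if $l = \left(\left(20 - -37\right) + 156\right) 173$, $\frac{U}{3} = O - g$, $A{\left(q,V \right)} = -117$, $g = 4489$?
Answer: $- \frac{55138387}{20135282} - \frac{12283 \sqrt{15839}}{20135282} \approx -2.8152$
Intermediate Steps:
$O = \sqrt{15839}$ ($O = \sqrt{15956 - 117} = \sqrt{15839} \approx 125.85$)
$U = -13467 + 3 \sqrt{15839}$ ($U = 3 \left(\sqrt{15839} - 4489\right) = 3 \left(-4489 + \sqrt{15839}\right) = -13467 + 3 \sqrt{15839} \approx -13089.0$)
$l = 36849$ ($l = \left(\left(20 + 37\right) + 156\right) 173 = \left(57 + 156\right) 173 = 213 \cdot 173 = 36849$)
$\frac{l}{U} = \frac{36849}{-13467 + 3 \sqrt{15839}}$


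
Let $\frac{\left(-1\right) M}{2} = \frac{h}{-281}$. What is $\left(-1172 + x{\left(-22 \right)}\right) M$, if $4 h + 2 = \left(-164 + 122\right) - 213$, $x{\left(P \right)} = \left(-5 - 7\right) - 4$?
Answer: $\frac{152658}{281} \approx 543.27$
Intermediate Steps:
$x{\left(P \right)} = -16$ ($x{\left(P \right)} = -12 - 4 = -16$)
$h = - \frac{257}{4}$ ($h = - \frac{1}{2} + \frac{\left(-164 + 122\right) - 213}{4} = - \frac{1}{2} + \frac{-42 - 213}{4} = - \frac{1}{2} + \frac{1}{4} \left(-255\right) = - \frac{1}{2} - \frac{255}{4} = - \frac{257}{4} \approx -64.25$)
$M = - \frac{257}{562}$ ($M = - 2 \left(- \frac{257}{4 \left(-281\right)}\right) = - 2 \left(\left(- \frac{257}{4}\right) \left(- \frac{1}{281}\right)\right) = \left(-2\right) \frac{257}{1124} = - \frac{257}{562} \approx -0.4573$)
$\left(-1172 + x{\left(-22 \right)}\right) M = \left(-1172 - 16\right) \left(- \frac{257}{562}\right) = \left(-1188\right) \left(- \frac{257}{562}\right) = \frac{152658}{281}$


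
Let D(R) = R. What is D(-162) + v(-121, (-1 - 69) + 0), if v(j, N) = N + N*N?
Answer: 4668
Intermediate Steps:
v(j, N) = N + N²
D(-162) + v(-121, (-1 - 69) + 0) = -162 + ((-1 - 69) + 0)*(1 + ((-1 - 69) + 0)) = -162 + (-70 + 0)*(1 + (-70 + 0)) = -162 - 70*(1 - 70) = -162 - 70*(-69) = -162 + 4830 = 4668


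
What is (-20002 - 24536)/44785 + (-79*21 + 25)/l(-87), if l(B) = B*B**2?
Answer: -2250402148/2268542835 ≈ -0.99200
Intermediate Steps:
l(B) = B**3
(-20002 - 24536)/44785 + (-79*21 + 25)/l(-87) = (-20002 - 24536)/44785 + (-79*21 + 25)/((-87)**3) = -44538*1/44785 + (-1659 + 25)/(-658503) = -3426/3445 - 1634*(-1/658503) = -3426/3445 + 1634/658503 = -2250402148/2268542835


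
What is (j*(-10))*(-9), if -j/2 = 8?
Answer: -1440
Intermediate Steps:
j = -16 (j = -2*8 = -16)
(j*(-10))*(-9) = -16*(-10)*(-9) = 160*(-9) = -1440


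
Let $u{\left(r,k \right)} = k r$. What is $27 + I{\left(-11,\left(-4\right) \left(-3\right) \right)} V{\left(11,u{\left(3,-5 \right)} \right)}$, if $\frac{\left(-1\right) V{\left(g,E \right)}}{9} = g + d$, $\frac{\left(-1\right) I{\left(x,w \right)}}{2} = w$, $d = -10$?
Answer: $243$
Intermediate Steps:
$I{\left(x,w \right)} = - 2 w$
$V{\left(g,E \right)} = 90 - 9 g$ ($V{\left(g,E \right)} = - 9 \left(g - 10\right) = - 9 \left(-10 + g\right) = 90 - 9 g$)
$27 + I{\left(-11,\left(-4\right) \left(-3\right) \right)} V{\left(11,u{\left(3,-5 \right)} \right)} = 27 + - 2 \left(\left(-4\right) \left(-3\right)\right) \left(90 - 99\right) = 27 + \left(-2\right) 12 \left(90 - 99\right) = 27 - -216 = 27 + 216 = 243$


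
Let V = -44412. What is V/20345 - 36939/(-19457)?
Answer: -112600329/395852665 ≈ -0.28445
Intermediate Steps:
V/20345 - 36939/(-19457) = -44412/20345 - 36939/(-19457) = -44412*1/20345 - 36939*(-1/19457) = -44412/20345 + 36939/19457 = -112600329/395852665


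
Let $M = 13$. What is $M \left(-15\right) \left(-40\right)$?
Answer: $7800$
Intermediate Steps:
$M \left(-15\right) \left(-40\right) = 13 \left(-15\right) \left(-40\right) = \left(-195\right) \left(-40\right) = 7800$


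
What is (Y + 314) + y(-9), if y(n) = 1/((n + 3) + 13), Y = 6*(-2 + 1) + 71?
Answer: 2654/7 ≈ 379.14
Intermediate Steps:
Y = 65 (Y = 6*(-1) + 71 = -6 + 71 = 65)
y(n) = 1/(16 + n) (y(n) = 1/((3 + n) + 13) = 1/(16 + n))
(Y + 314) + y(-9) = (65 + 314) + 1/(16 - 9) = 379 + 1/7 = 2654/7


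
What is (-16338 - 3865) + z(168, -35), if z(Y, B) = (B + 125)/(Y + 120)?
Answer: -323243/16 ≈ -20203.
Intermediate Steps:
z(Y, B) = (125 + B)/(120 + Y)
(-16338 - 3865) + z(168, -35) = (-16338 - 3865) + (125 - 35)/(120 + 168) = -20203 + 90/288 = -20203 + (1/288)*90 = -20203 + 5/16 = -323243/16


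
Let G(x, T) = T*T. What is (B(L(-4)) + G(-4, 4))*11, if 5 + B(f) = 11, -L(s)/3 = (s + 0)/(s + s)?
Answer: 242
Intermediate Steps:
G(x, T) = T²
L(s) = -3/2 (L(s) = -3*(s + 0)/(s + s) = -3*s/(2*s) = -3*s*1/(2*s) = -3*½ = -3/2)
B(f) = 6 (B(f) = -5 + 11 = 6)
(B(L(-4)) + G(-4, 4))*11 = (6 + 4²)*11 = (6 + 16)*11 = 22*11 = 242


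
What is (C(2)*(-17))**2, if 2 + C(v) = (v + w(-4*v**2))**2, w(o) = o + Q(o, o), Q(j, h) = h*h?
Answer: 991127766916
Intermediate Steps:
Q(j, h) = h**2
w(o) = o + o**2
C(v) = -2 + (v - 4*v**2*(1 - 4*v**2))**2 (C(v) = -2 + (v + (-4*v**2)*(1 - 4*v**2))**2 = -2 + (v - 4*v**2*(1 - 4*v**2))**2)
(C(2)*(-17))**2 = ((-2 + 2**2*(1 - 4*2 + 16*2**3)**2)*(-17))**2 = ((-2 + 4*(1 - 8 + 16*8)**2)*(-17))**2 = ((-2 + 4*(1 - 8 + 128)**2)*(-17))**2 = ((-2 + 4*121**2)*(-17))**2 = ((-2 + 4*14641)*(-17))**2 = ((-2 + 58564)*(-17))**2 = (58562*(-17))**2 = (-995554)**2 = 991127766916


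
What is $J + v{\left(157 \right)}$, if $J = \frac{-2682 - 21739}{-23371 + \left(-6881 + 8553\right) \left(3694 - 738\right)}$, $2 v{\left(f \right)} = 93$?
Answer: $\frac{457423831}{9838122} \approx 46.495$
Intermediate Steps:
$v{\left(f \right)} = \frac{93}{2}$ ($v{\left(f \right)} = \frac{1}{2} \cdot 93 = \frac{93}{2}$)
$J = - \frac{24421}{4919061}$ ($J = - \frac{24421}{-23371 + 1672 \cdot 2956} = - \frac{24421}{-23371 + 4942432} = - \frac{24421}{4919061} \approx -0.0049646$)
$J + v{\left(157 \right)} = - \frac{24421}{4919061} + \frac{93}{2} = \frac{457423831}{9838122}$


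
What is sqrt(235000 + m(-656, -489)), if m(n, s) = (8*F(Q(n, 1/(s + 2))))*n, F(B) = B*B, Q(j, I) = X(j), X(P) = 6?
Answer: 2*sqrt(11518) ≈ 214.64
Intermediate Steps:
Q(j, I) = 6
F(B) = B**2
m(n, s) = 288*n (m(n, s) = (8*6**2)*n = (8*36)*n = 288*n)
sqrt(235000 + m(-656, -489)) = sqrt(235000 + 288*(-656)) = sqrt(235000 - 188928) = sqrt(46072) = 2*sqrt(11518)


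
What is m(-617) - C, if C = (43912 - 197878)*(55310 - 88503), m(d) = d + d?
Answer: -5110594672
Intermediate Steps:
m(d) = 2*d
C = 5110593438 (C = -153966*(-33193) = 5110593438)
m(-617) - C = 2*(-617) - 1*5110593438 = -1234 - 5110593438 = -5110594672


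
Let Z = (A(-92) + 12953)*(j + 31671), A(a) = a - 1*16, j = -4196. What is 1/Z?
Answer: 1/352916375 ≈ 2.8335e-9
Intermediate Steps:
A(a) = -16 + a (A(a) = a - 16 = -16 + a)
Z = 352916375 (Z = ((-16 - 92) + 12953)*(-4196 + 31671) = (-108 + 12953)*27475 = 12845*27475 = 352916375)
1/Z = 1/352916375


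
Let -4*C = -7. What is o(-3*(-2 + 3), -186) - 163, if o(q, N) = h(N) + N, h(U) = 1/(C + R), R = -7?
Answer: -7333/21 ≈ -349.19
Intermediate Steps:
C = 7/4 (C = -¼*(-7) = 7/4 ≈ 1.7500)
h(U) = -4/21 (h(U) = 1/(7/4 - 7) = 1/(-21/4) = -4/21)
o(q, N) = -4/21 + N
o(-3*(-2 + 3), -186) - 163 = (-4/21 - 186) - 163 = -3910/21 - 163 = -7333/21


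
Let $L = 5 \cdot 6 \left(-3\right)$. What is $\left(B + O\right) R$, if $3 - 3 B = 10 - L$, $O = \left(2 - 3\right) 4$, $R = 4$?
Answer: $- \frac{436}{3} \approx -145.33$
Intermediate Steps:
$L = -90$ ($L = 30 \left(-3\right) = -90$)
$O = -4$ ($O = \left(-1\right) 4 = -4$)
$B = - \frac{97}{3}$ ($B = 1 - \frac{10 - -90}{3} = 1 - \frac{10 + 90}{3} = 1 - \frac{100}{3} = - \frac{97}{3} \approx -32.333$)
$\left(B + O\right) R = \left(- \frac{97}{3} - 4\right) 4 = \left(- \frac{109}{3}\right) 4 = - \frac{436}{3}$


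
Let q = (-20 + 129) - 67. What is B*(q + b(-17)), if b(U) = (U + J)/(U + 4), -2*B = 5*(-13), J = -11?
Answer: 1435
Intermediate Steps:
B = 65/2 (B = -5*(-13)/2 = -½*(-65) = 65/2 ≈ 32.500)
b(U) = (-11 + U)/(4 + U) (b(U) = (U - 11)/(U + 4) = (-11 + U)/(4 + U))
q = 42 (q = 109 - 67 = 42)
B*(q + b(-17)) = 65*(42 + (-11 - 17)/(4 - 17))/2 = 65*(42 - 28/(-13))/2 = 65*(42 - 1/13*(-28))/2 = 65*(42 + 28/13)/2 = (65/2)*(574/13) = 1435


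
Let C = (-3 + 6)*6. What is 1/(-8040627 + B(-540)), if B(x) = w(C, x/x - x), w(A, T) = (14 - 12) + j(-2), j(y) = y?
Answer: -1/8040627 ≈ -1.2437e-7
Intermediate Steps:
C = 18 (C = 3*6 = 18)
w(A, T) = 0 (w(A, T) = (14 - 12) - 2 = 2 - 2 = 0)
B(x) = 0
1/(-8040627 + B(-540)) = 1/(-8040627 + 0) = 1/(-8040627) = -1/8040627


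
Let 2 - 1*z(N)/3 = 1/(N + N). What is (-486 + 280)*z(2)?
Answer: -2163/2 ≈ -1081.5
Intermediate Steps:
z(N) = 6 - 3/(2*N) (z(N) = 6 - 3/(N + N) = 6 - 3*1/(2*N) = 6 - 3/(2*N))
(-486 + 280)*z(2) = (-486 + 280)*(6 - 3/2/2) = -206*(6 - 3/2*1/2) = -206*(6 - 3/4) = -206*21/4 = -2163/2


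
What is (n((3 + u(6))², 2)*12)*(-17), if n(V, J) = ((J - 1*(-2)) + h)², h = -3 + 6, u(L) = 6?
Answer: -9996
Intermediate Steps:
h = 3
n(V, J) = (5 + J)² (n(V, J) = ((J - 1*(-2)) + 3)² = ((J + 2) + 3)² = ((2 + J) + 3)² = (5 + J)²)
(n((3 + u(6))², 2)*12)*(-17) = ((5 + 2)²*12)*(-17) = (7²*12)*(-17) = (49*12)*(-17) = 588*(-17) = -9996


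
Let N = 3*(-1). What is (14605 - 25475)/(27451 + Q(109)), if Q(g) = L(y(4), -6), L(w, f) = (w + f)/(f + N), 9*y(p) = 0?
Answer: -6522/16471 ≈ -0.39597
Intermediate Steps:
N = -3
y(p) = 0 (y(p) = (⅑)*0 = 0)
L(w, f) = (f + w)/(-3 + f) (L(w, f) = (w + f)/(f - 3) = (f + w)/(-3 + f))
Q(g) = ⅔ (Q(g) = (-6 + 0)/(-3 - 6) = -6/(-9) = -⅑*(-6) = ⅔)
(14605 - 25475)/(27451 + Q(109)) = (14605 - 25475)/(27451 + ⅔) = -10870/82355/3 = -10870*3/82355 = -6522/16471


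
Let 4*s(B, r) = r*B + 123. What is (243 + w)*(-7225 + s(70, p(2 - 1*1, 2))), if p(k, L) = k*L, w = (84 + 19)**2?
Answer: -77692181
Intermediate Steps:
w = 10609 (w = 103**2 = 10609)
p(k, L) = L*k
s(B, r) = 123/4 + B*r/4 (s(B, r) = (r*B + 123)/4 = (B*r + 123)/4 = (123 + B*r)/4 = 123/4 + B*r/4)
(243 + w)*(-7225 + s(70, p(2 - 1*1, 2))) = (243 + 10609)*(-7225 + (123/4 + (1/4)*70*(2*(2 - 1*1)))) = 10852*(-7225 + (123/4 + (1/4)*70*(2*(2 - 1)))) = 10852*(-7225 + (123/4 + (1/4)*70*(2*1))) = 10852*(-7225 + (123/4 + (1/4)*70*2)) = 10852*(-7225 + (123/4 + 35)) = 10852*(-7225 + 263/4) = 10852*(-28637/4) = -77692181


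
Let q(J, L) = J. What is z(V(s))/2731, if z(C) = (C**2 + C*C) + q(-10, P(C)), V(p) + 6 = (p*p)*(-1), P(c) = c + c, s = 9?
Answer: 15128/2731 ≈ 5.5394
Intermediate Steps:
P(c) = 2*c
V(p) = -6 - p**2 (V(p) = -6 + (p*p)*(-1) = -6 + p**2*(-1) = -6 - p**2)
z(C) = -10 + 2*C**2 (z(C) = (C**2 + C*C) - 10 = (C**2 + C**2) - 10 = 2*C**2 - 10 = -10 + 2*C**2)
z(V(s))/2731 = (-10 + 2*(-6 - 1*9**2)**2)/2731 = (-10 + 2*(-6 - 1*81)**2)*(1/2731) = (-10 + 2*(-6 - 81)**2)*(1/2731) = (-10 + 2*(-87)**2)*(1/2731) = (-10 + 2*7569)*(1/2731) = (-10 + 15138)*(1/2731) = 15128*(1/2731) = 15128/2731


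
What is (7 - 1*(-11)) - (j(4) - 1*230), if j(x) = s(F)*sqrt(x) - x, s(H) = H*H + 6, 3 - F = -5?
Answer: 112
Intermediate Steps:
F = 8 (F = 3 - 1*(-5) = 3 + 5 = 8)
s(H) = 6 + H**2 (s(H) = H**2 + 6 = 6 + H**2)
j(x) = -x + 70*sqrt(x) (j(x) = (6 + 8**2)*sqrt(x) - x = (6 + 64)*sqrt(x) - x = 70*sqrt(x) - x = -x + 70*sqrt(x))
(7 - 1*(-11)) - (j(4) - 1*230) = (7 - 1*(-11)) - ((-1*4 + 70*sqrt(4)) - 1*230) = (7 + 11) - ((-4 + 70*2) - 230) = 18 - ((-4 + 140) - 230) = 18 - (136 - 230) = 18 - 1*(-94) = 18 + 94 = 112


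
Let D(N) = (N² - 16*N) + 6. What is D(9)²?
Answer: 3249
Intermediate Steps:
D(N) = 6 + N² - 16*N
D(9)² = (6 + 9² - 16*9)² = (6 + 81 - 144)² = (-57)² = 3249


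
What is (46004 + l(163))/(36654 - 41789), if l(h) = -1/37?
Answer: -1702147/189995 ≈ -8.9589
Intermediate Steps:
l(h) = -1/37 (l(h) = -1*1/37 = -1/37)
(46004 + l(163))/(36654 - 41789) = (46004 - 1/37)/(36654 - 41789) = (1702147/37)/(-5135) = (1702147/37)*(-1/5135) = -1702147/189995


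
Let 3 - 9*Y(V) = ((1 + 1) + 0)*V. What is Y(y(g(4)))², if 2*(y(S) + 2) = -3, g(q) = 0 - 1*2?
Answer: 100/81 ≈ 1.2346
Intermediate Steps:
g(q) = -2 (g(q) = 0 - 2 = -2)
y(S) = -7/2 (y(S) = -2 + (½)*(-3) = -2 - 3/2 = -7/2)
Y(V) = ⅓ - 2*V/9 (Y(V) = ⅓ - ((1 + 1) + 0)*V/9 = ⅓ - (2 + 0)*V/9 = ⅓ - 2*V/9)
Y(y(g(4)))² = (⅓ - 2/9*(-7/2))² = (⅓ + 7/9)² = (10/9)² = 100/81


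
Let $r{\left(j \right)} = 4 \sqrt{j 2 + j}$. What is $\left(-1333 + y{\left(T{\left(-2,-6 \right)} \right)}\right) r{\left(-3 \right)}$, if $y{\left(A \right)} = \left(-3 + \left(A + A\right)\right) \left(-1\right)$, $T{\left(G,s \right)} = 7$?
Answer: $- 16128 i \approx - 16128.0 i$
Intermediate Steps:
$y{\left(A \right)} = 3 - 2 A$ ($y{\left(A \right)} = \left(-3 + 2 A\right) \left(-1\right) = 3 - 2 A$)
$r{\left(j \right)} = 4 \sqrt{3} \sqrt{j}$ ($r{\left(j \right)} = 4 \sqrt{2 j + j} = 4 \sqrt{3 j} = 4 \sqrt{3} \sqrt{j}$)
$\left(-1333 + y{\left(T{\left(-2,-6 \right)} \right)}\right) r{\left(-3 \right)} = \left(-1333 + \left(3 - 14\right)\right) 4 \sqrt{3} \sqrt{-3} = \left(-1333 + \left(3 - 14\right)\right) 4 \sqrt{3} i \sqrt{3} = \left(-1333 - 11\right) 12 i = - 1344 \cdot 12 i = - 16128 i$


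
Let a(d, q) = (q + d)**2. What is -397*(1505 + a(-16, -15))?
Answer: -979002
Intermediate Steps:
a(d, q) = (d + q)**2
-397*(1505 + a(-16, -15)) = -397*(1505 + (-16 - 15)**2) = -397*(1505 + (-31)**2) = -397*(1505 + 961) = -397*2466 = -979002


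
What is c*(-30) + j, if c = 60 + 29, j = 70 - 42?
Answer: -2642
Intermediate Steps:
j = 28
c = 89
c*(-30) + j = 89*(-30) + 28 = -2670 + 28 = -2642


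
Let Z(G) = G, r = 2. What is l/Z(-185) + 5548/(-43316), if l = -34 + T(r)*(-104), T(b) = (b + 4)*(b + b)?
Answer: 5428155/400673 ≈ 13.548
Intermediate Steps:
T(b) = 2*b*(4 + b) (T(b) = (4 + b)*(2*b) = 2*b*(4 + b))
l = -2530 (l = -34 + (2*2*(4 + 2))*(-104) = -34 + (2*2*6)*(-104) = -34 + 24*(-104) = -34 - 2496 = -2530)
l/Z(-185) + 5548/(-43316) = -2530/(-185) + 5548/(-43316) = -2530*(-1/185) + 5548*(-1/43316) = 506/37 - 1387/10829 = 5428155/400673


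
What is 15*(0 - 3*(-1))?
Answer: 45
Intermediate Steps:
15*(0 - 3*(-1)) = 15*(0 + 3) = 15*3 = 45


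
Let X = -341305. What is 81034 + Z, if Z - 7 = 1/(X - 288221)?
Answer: 51017416565/629526 ≈ 81041.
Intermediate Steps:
Z = 4406681/629526 (Z = 7 + 1/(-341305 - 288221) = 7 + 1/(-629526) = 7 - 1/629526 = 4406681/629526 ≈ 7.0000)
81034 + Z = 81034 + 4406681/629526 = 51017416565/629526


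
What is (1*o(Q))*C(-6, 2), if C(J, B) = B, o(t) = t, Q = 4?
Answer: 8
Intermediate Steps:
(1*o(Q))*C(-6, 2) = (1*4)*2 = 4*2 = 8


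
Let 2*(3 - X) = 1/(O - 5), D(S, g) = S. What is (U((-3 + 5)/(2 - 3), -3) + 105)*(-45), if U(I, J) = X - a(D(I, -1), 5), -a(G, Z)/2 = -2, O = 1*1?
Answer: -37485/8 ≈ -4685.6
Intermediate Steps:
O = 1
a(G, Z) = 4 (a(G, Z) = -2*(-2) = 4)
X = 25/8 (X = 3 - 1/(2*(1 - 5)) = 3 - 1/2/(-4) = 3 - 1/2*(-1/4) = 3 + 1/8 = 25/8 ≈ 3.1250)
U(I, J) = -7/8 (U(I, J) = 25/8 - 1*4 = 25/8 - 4 = -7/8)
(U((-3 + 5)/(2 - 3), -3) + 105)*(-45) = (-7/8 + 105)*(-45) = (833/8)*(-45) = -37485/8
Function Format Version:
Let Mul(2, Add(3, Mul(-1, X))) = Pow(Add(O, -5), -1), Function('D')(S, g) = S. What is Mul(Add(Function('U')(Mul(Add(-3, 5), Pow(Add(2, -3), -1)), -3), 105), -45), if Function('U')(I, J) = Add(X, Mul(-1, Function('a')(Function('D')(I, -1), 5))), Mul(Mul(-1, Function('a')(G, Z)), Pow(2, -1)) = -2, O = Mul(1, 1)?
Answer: Rational(-37485, 8) ≈ -4685.6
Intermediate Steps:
O = 1
Function('a')(G, Z) = 4 (Function('a')(G, Z) = Mul(-2, -2) = 4)
X = Rational(25, 8) (X = Add(3, Mul(Rational(-1, 2), Pow(Add(1, -5), -1))) = Add(3, Mul(Rational(-1, 2), Pow(-4, -1))) = Add(3, Mul(Rational(-1, 2), Rational(-1, 4))) = Add(3, Rational(1, 8)) = Rational(25, 8) ≈ 3.1250)
Function('U')(I, J) = Rational(-7, 8) (Function('U')(I, J) = Add(Rational(25, 8), Mul(-1, 4)) = Add(Rational(25, 8), -4) = Rational(-7, 8))
Mul(Add(Function('U')(Mul(Add(-3, 5), Pow(Add(2, -3), -1)), -3), 105), -45) = Mul(Add(Rational(-7, 8), 105), -45) = Mul(Rational(833, 8), -45) = Rational(-37485, 8)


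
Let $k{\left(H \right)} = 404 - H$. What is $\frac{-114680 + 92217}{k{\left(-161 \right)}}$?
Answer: $- \frac{22463}{565} \approx -39.758$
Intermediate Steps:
$\frac{-114680 + 92217}{k{\left(-161 \right)}} = \frac{-114680 + 92217}{404 - -161} = - \frac{22463}{404 + 161} = - \frac{22463}{565}$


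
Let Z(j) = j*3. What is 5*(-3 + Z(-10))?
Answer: -165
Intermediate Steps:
Z(j) = 3*j
5*(-3 + Z(-10)) = 5*(-3 + 3*(-10)) = 5*(-3 - 30) = 5*(-33) = -165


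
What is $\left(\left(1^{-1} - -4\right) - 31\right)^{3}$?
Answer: $-17576$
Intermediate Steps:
$\left(\left(1^{-1} - -4\right) - 31\right)^{3} = \left(\left(1 + 4\right) - 31\right)^{3} = \left(5 - 31\right)^{3} = \left(-26\right)^{3} = -17576$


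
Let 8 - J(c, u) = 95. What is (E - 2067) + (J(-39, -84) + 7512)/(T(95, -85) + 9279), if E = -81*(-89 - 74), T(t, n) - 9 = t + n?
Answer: 103549953/9298 ≈ 11137.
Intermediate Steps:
T(t, n) = 9 + n + t (T(t, n) = 9 + (t + n) = 9 + (n + t) = 9 + n + t)
J(c, u) = -87 (J(c, u) = 8 - 1*95 = 8 - 95 = -87)
E = 13203 (E = -81*(-163) = 13203)
(E - 2067) + (J(-39, -84) + 7512)/(T(95, -85) + 9279) = (13203 - 2067) + (-87 + 7512)/((9 - 85 + 95) + 9279) = 11136 + 7425/(19 + 9279) = 11136 + 7425/9298 = 103549953/9298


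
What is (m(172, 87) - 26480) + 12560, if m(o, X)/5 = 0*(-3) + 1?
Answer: -13915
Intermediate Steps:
m(o, X) = 5 (m(o, X) = 5*(0*(-3) + 1) = 5*(0 + 1) = 5*1 = 5)
(m(172, 87) - 26480) + 12560 = (5 - 26480) + 12560 = -26475 + 12560 = -13915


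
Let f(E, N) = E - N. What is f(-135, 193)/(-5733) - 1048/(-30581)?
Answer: 16038752/175320873 ≈ 0.091482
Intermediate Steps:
f(-135, 193)/(-5733) - 1048/(-30581) = (-135 - 1*193)/(-5733) - 1048/(-30581) = (-135 - 193)*(-1/5733) - 1048*(-1/30581) = -328*(-1/5733) + 1048/30581 = 328/5733 + 1048/30581 = 16038752/175320873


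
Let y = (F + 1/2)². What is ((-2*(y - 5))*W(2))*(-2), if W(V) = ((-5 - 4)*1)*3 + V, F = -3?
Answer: -125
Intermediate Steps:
y = 25/4 (y = (-3 + 1/2)² = (-3 + ½)² = (-5/2)² = 25/4 ≈ 6.2500)
W(V) = -27 + V (W(V) = -9*1*3 + V = -9*3 + V = -27 + V)
((-2*(y - 5))*W(2))*(-2) = ((-2*(25/4 - 5))*(-27 + 2))*(-2) = (-2*5/4*(-25))*(-2) = -5/2*(-25)*(-2) = (125/2)*(-2) = -125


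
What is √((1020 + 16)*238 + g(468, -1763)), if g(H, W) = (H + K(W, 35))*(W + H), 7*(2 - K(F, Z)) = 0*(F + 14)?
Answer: I*√362082 ≈ 601.73*I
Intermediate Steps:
K(F, Z) = 2 (K(F, Z) = 2 - 0*(F + 14) = 2 - 0*(14 + F) = 2 - ⅐*0 = 2 + 0 = 2)
g(H, W) = (2 + H)*(H + W) (g(H, W) = (H + 2)*(W + H) = (2 + H)*(H + W))
√((1020 + 16)*238 + g(468, -1763)) = √((1020 + 16)*238 + (468² + 2*468 + 2*(-1763) + 468*(-1763))) = √(1036*238 + (219024 + 936 - 3526 - 825084)) = √(246568 - 608650) = √(-362082) = I*√362082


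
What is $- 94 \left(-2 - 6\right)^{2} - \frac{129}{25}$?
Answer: $- \frac{150529}{25} \approx -6021.2$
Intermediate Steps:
$- 94 \left(-2 - 6\right)^{2} - \frac{129}{25} = - 94 \left(-8\right)^{2} - \frac{129}{25} = \left(-94\right) 64 - \frac{129}{25} = -6016 - \frac{129}{25} = - \frac{150529}{25}$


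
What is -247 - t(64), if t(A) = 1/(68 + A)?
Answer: -32605/132 ≈ -247.01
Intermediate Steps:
-247 - t(64) = -247 - 1/(68 + 64) = -247 - 1/132 = -32605/132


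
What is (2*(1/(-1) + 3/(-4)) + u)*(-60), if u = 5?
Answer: -90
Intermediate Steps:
(2*(1/(-1) + 3/(-4)) + u)*(-60) = (2*(1/(-1) + 3/(-4)) + 5)*(-60) = (2*(1*(-1) + 3*(-¼)) + 5)*(-60) = (2*(-1 - ¾) + 5)*(-60) = (2*(-7/4) + 5)*(-60) = (-7/2 + 5)*(-60) = (3/2)*(-60) = -90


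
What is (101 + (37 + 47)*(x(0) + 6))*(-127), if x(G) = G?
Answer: -76835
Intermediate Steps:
(101 + (37 + 47)*(x(0) + 6))*(-127) = (101 + (37 + 47)*(0 + 6))*(-127) = (101 + 84*6)*(-127) = (101 + 504)*(-127) = 605*(-127) = -76835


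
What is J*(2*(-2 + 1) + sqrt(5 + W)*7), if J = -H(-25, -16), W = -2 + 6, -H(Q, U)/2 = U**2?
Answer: 9728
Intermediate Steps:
H(Q, U) = -2*U**2
W = 4
J = 512 (J = -(-2)*(-16)**2 = -(-2)*256 = -1*(-512) = 512)
J*(2*(-2 + 1) + sqrt(5 + W)*7) = 512*(2*(-2 + 1) + sqrt(5 + 4)*7) = 512*(2*(-1) + sqrt(9)*7) = 512*(-2 + 3*7) = 512*(-2 + 21) = 512*19 = 9728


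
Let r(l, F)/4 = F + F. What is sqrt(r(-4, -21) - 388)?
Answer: 2*I*sqrt(139) ≈ 23.58*I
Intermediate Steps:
r(l, F) = 8*F (r(l, F) = 4*(F + F) = 4*(2*F) = 8*F)
sqrt(r(-4, -21) - 388) = sqrt(8*(-21) - 388) = sqrt(-168 - 388) = sqrt(-556) = 2*I*sqrt(139)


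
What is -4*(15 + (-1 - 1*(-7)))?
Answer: -84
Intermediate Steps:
-4*(15 + (-1 - 1*(-7))) = -4*(15 + (-1 + 7)) = -4*(15 + 6) = -4*21 = -84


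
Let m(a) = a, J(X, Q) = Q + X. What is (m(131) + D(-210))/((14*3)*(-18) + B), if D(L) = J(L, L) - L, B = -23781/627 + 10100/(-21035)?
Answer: 69461777/698493897 ≈ 0.099445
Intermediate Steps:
B = -33771069/879263 (B = -23781*1/627 + 10100*(-1/21035) = -7927/209 - 2020/4207 = -33771069/879263 ≈ -38.408)
D(L) = L (D(L) = (L + L) - L = 2*L - L = L)
(m(131) + D(-210))/((14*3)*(-18) + B) = (131 - 210)/((14*3)*(-18) - 33771069/879263) = -79/(42*(-18) - 33771069/879263) = -79/(-756 - 33771069/879263) = -79/(-698493897/879263) = -79*(-879263/698493897) = 69461777/698493897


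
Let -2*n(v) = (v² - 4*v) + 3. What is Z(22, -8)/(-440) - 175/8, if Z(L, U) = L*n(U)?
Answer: -97/5 ≈ -19.400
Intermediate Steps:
n(v) = -3/2 + 2*v - v²/2 (n(v) = -((v² - 4*v) + 3)/2 = -(3 + v² - 4*v)/2 = -3/2 + 2*v - v²/2)
Z(L, U) = L*(-3/2 + 2*U - U²/2)
Z(22, -8)/(-440) - 175/8 = ((½)*22*(-3 - 1*(-8)² + 4*(-8)))/(-440) - 175/8 = ((½)*22*(-3 - 1*64 - 32))*(-1/440) - 175*⅛ = ((½)*22*(-3 - 64 - 32))*(-1/440) - 175/8 = ((½)*22*(-99))*(-1/440) - 175/8 = -1089*(-1/440) - 175/8 = 99/40 - 175/8 = -97/5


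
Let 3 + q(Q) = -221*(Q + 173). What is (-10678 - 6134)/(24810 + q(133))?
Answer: 5604/14273 ≈ 0.39263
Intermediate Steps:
q(Q) = -38236 - 221*Q (q(Q) = -3 - 221*(Q + 173) = -3 - 221*(173 + Q) = -3 + (-38233 - 221*Q) = -38236 - 221*Q)
(-10678 - 6134)/(24810 + q(133)) = (-10678 - 6134)/(24810 + (-38236 - 221*133)) = -16812/(24810 + (-38236 - 29393)) = -16812/(24810 - 67629) = -16812/(-42819) = -16812*(-1/42819) = 5604/14273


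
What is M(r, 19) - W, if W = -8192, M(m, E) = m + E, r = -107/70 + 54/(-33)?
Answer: 6320033/770 ≈ 8207.8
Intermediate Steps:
r = -2437/770 (r = -107*1/70 + 54*(-1/33) = -107/70 - 18/11 = -2437/770 ≈ -3.1649)
M(m, E) = E + m
M(r, 19) - W = (19 - 2437/770) - 1*(-8192) = 12193/770 + 8192 = 6320033/770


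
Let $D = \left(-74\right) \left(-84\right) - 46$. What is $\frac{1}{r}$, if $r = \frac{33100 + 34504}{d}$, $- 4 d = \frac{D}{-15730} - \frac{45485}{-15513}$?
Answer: $- \frac{3873524}{412417340049} \approx -9.3922 \cdot 10^{-6}$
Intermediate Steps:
$D = 6170$ ($D = 6216 - 46 = 6170$)
$d = - \frac{15494096}{24401949}$ ($d = - \frac{\frac{6170}{-15730} - \frac{45485}{-15513}}{4} = - \frac{6170 \left(- \frac{1}{15730}\right) - - \frac{45485}{15513}}{4} = - \frac{- \frac{617}{1573} + \frac{45485}{15513}}{4} = \left(- \frac{1}{4}\right) \frac{61976384}{24401949} = - \frac{15494096}{24401949} \approx -0.63495$)
$r = - \frac{412417340049}{3873524}$ ($r = \frac{33100 + 34504}{- \frac{15494096}{24401949}} = 67604 \left(- \frac{24401949}{15494096}\right) = - \frac{412417340049}{3873524} \approx -1.0647 \cdot 10^{5}$)
$\frac{1}{r} = \frac{1}{- \frac{412417340049}{3873524}} = - \frac{3873524}{412417340049}$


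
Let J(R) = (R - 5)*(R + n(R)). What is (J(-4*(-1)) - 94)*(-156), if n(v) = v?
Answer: 15912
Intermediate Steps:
J(R) = 2*R*(-5 + R) (J(R) = (R - 5)*(R + R) = (-5 + R)*(2*R) = 2*R*(-5 + R))
(J(-4*(-1)) - 94)*(-156) = (2*(-4*(-1))*(-5 - 4*(-1)) - 94)*(-156) = (2*4*(-5 + 4) - 94)*(-156) = (2*4*(-1) - 94)*(-156) = (-8 - 94)*(-156) = -102*(-156) = 15912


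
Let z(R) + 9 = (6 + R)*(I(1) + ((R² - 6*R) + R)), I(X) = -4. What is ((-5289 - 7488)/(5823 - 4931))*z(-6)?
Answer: 114993/892 ≈ 128.92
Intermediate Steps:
z(R) = -9 + (6 + R)*(-4 + R² - 5*R) (z(R) = -9 + (6 + R)*(-4 + ((R² - 6*R) + R)) = -9 + (6 + R)*(-4 + (R² - 5*R)) = -9 + (6 + R)*(-4 + R² - 5*R))
((-5289 - 7488)/(5823 - 4931))*z(-6) = ((-5289 - 7488)/(5823 - 4931))*(-33 + (-6)² + (-6)³ - 34*(-6)) = (-12777/892)*(-33 + 36 - 216 + 204) = -12777*1/892*(-9) = -12777/892*(-9) = 114993/892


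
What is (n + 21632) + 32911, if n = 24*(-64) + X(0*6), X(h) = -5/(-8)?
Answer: 424061/8 ≈ 53008.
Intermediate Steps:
X(h) = 5/8 (X(h) = -5*(-⅛) = 5/8)
n = -12283/8 (n = 24*(-64) + 5/8 = -1536 + 5/8 = -12283/8 ≈ -1535.4)
(n + 21632) + 32911 = (-12283/8 + 21632) + 32911 = 160773/8 + 32911 = 424061/8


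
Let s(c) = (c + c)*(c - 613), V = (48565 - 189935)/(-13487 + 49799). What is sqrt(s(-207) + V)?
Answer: sqrt(27976254477105)/9078 ≈ 582.65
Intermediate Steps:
V = -70685/18156 (V = -141370/36312 = -141370*1/36312 = -70685/18156 ≈ -3.8932)
s(c) = 2*c*(-613 + c) (s(c) = (2*c)*(-613 + c) = 2*c*(-613 + c))
sqrt(s(-207) + V) = sqrt(2*(-207)*(-613 - 207) - 70685/18156) = sqrt(2*(-207)*(-820) - 70685/18156) = sqrt(339480 - 70685/18156) = sqrt(6163528195/18156) = sqrt(27976254477105)/9078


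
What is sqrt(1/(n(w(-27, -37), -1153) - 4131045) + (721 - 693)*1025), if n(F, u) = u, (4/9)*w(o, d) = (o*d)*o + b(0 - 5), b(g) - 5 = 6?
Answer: sqrt(490054230927422602)/4132198 ≈ 169.41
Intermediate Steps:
b(g) = 11 (b(g) = 5 + 6 = 11)
w(o, d) = 99/4 + 9*d*o**2/4 (w(o, d) = 9*((o*d)*o + 11)/4 = 9*((d*o)*o + 11)/4 = 9*(d*o**2 + 11)/4 = 9*(11 + d*o**2)/4 = 99/4 + 9*d*o**2/4)
sqrt(1/(n(w(-27, -37), -1153) - 4131045) + (721 - 693)*1025) = sqrt(1/(-1153 - 4131045) + (721 - 693)*1025) = sqrt(1/(-4132198) + 28*1025) = sqrt(-1/4132198 + 28700) = sqrt(118594082599/4132198) = sqrt(490054230927422602)/4132198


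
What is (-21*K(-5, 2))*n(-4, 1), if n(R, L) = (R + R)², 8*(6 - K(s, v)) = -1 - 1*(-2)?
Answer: -7896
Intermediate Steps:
K(s, v) = 47/8 (K(s, v) = 6 - (-1 - 1*(-2))/8 = 6 - (-1 + 2)/8 = 6 - ⅛*1 = 6 - ⅛ = 47/8)
n(R, L) = 4*R² (n(R, L) = (2*R)² = 4*R²)
(-21*K(-5, 2))*n(-4, 1) = (-21*47/8)*(4*(-4)²) = -987*16/2 = -987/8*64 = -7896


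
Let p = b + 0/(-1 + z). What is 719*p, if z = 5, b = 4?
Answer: 2876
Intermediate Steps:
p = 4 (p = 4 + 0/(-1 + 5) = 4 + 0/4 = 4 + 0*(¼) = 4 + 0 = 4)
719*p = 719*4 = 2876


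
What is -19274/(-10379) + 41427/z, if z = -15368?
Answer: -133768001/159504472 ≈ -0.83865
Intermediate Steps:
-19274/(-10379) + 41427/z = -19274/(-10379) + 41427/(-15368) = -19274*(-1/10379) + 41427*(-1/15368) = 19274/10379 - 41427/15368 = -133768001/159504472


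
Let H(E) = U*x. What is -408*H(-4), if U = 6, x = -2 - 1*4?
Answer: 14688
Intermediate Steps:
x = -6 (x = -2 - 4 = -6)
H(E) = -36 (H(E) = 6*(-6) = -36)
-408*H(-4) = -408*(-36) = 14688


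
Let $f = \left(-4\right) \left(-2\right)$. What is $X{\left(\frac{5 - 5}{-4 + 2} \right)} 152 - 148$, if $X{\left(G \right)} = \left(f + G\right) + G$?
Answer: $1068$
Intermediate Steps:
$f = 8$
$X{\left(G \right)} = 8 + 2 G$ ($X{\left(G \right)} = \left(8 + G\right) + G = 8 + 2 G$)
$X{\left(\frac{5 - 5}{-4 + 2} \right)} 152 - 148 = \left(8 + 2 \frac{5 - 5}{-4 + 2}\right) 152 - 148 = \left(8 + 2 \frac{0}{-2}\right) 152 - 148 = \left(8 + 2 \cdot 0 \left(- \frac{1}{2}\right)\right) 152 - 148 = \left(8 + 2 \cdot 0\right) 152 - 148 = \left(8 + 0\right) 152 - 148 = 8 \cdot 152 - 148 = 1216 - 148 = 1068$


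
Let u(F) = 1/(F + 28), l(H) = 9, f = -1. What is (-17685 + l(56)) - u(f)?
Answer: -477253/27 ≈ -17676.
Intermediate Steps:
u(F) = 1/(28 + F)
(-17685 + l(56)) - u(f) = (-17685 + 9) - 1/(28 - 1) = -17676 - 1/27 = -477253/27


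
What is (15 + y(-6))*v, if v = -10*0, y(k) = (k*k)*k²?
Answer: 0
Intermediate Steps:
y(k) = k⁴ (y(k) = k²*k² = k⁴)
v = 0
(15 + y(-6))*v = (15 + (-6)⁴)*0 = (15 + 1296)*0 = 1311*0 = 0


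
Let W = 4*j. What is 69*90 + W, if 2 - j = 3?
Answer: 6206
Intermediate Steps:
j = -1 (j = 2 - 1*3 = 2 - 3 = -1)
W = -4 (W = 4*(-1) = -4)
69*90 + W = 69*90 - 4 = 6210 - 4 = 6206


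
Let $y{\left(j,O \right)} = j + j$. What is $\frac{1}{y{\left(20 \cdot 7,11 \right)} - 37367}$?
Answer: $- \frac{1}{37087} \approx -2.6964 \cdot 10^{-5}$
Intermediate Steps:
$y{\left(j,O \right)} = 2 j$
$\frac{1}{y{\left(20 \cdot 7,11 \right)} - 37367} = \frac{1}{2 \cdot 20 \cdot 7 - 37367} = \frac{1}{2 \cdot 140 - 37367} = \frac{1}{280 - 37367} = \frac{1}{-37087} = - \frac{1}{37087}$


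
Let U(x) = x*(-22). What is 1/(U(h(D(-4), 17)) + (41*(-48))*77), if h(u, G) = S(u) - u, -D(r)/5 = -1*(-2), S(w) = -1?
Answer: -1/151734 ≈ -6.5905e-6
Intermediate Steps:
D(r) = -10 (D(r) = -(-5)*(-2) = -5*2 = -10)
h(u, G) = -1 - u
U(x) = -22*x
1/(U(h(D(-4), 17)) + (41*(-48))*77) = 1/(-22*(-1 - 1*(-10)) + (41*(-48))*77) = 1/(-22*(-1 + 10) - 1968*77) = 1/(-22*9 - 151536) = 1/(-198 - 151536) = 1/(-151734) = -1/151734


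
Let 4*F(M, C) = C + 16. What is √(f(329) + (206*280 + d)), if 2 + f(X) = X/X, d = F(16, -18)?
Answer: √230714/2 ≈ 240.16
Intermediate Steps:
F(M, C) = 4 + C/4 (F(M, C) = (C + 16)/4 = (16 + C)/4 = 4 + C/4)
d = -½ (d = 4 + (¼)*(-18) = 4 - 9/2 = -½ ≈ -0.50000)
f(X) = -1 (f(X) = -2 + X/X = -2 + 1 = -1)
√(f(329) + (206*280 + d)) = √(-1 + (206*280 - ½)) = √(-1 + (57680 - ½)) = √(-1 + 115359/2) = √(115357/2) = √230714/2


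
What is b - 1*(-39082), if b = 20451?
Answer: 59533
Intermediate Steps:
b - 1*(-39082) = 20451 - 1*(-39082) = 20451 + 39082 = 59533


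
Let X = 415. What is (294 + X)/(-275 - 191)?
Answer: -709/466 ≈ -1.5215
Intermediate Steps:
(294 + X)/(-275 - 191) = (294 + 415)/(-275 - 191) = 709/(-466) = 709*(-1/466) = -709/466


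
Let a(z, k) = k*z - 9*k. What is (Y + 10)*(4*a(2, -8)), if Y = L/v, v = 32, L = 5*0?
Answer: 2240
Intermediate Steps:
a(z, k) = -9*k + k*z
L = 0
Y = 0 (Y = 0/32 = 0*(1/32) = 0)
(Y + 10)*(4*a(2, -8)) = (0 + 10)*(4*(-8*(-9 + 2))) = 10*(4*(-8*(-7))) = 10*(4*56) = 10*224 = 2240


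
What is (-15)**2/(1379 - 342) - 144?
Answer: -149103/1037 ≈ -143.78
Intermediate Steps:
(-15)**2/(1379 - 342) - 144 = 225/1037 - 144 = -149103/1037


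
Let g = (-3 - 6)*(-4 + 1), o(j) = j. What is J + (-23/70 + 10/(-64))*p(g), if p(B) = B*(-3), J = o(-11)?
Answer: 31663/1120 ≈ 28.271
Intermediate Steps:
J = -11
g = 27 (g = -9*(-3) = 27)
p(B) = -3*B
J + (-23/70 + 10/(-64))*p(g) = -11 + (-23/70 + 10/(-64))*(-3*27) = -11 + (-23*1/70 + 10*(-1/64))*(-81) = -11 + (-23/70 - 5/32)*(-81) = -11 - 543/1120*(-81) = -11 + 43983/1120 = 31663/1120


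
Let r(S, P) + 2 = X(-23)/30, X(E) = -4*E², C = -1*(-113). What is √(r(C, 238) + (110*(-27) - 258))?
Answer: 2*I*√185655/15 ≈ 57.45*I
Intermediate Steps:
C = 113
r(S, P) = -1088/15 (r(S, P) = -2 - 4*(-23)²/30 = -2 - 4*529*(1/30) = -2 - 2116*1/30 = -2 - 1058/15 = -1088/15)
√(r(C, 238) + (110*(-27) - 258)) = √(-1088/15 + (110*(-27) - 258)) = √(-1088/15 + (-2970 - 258)) = √(-1088/15 - 3228) = √(-49508/15) = 2*I*√185655/15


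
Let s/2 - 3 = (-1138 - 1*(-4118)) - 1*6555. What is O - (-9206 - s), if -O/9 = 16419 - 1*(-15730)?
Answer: -287279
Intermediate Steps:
s = -7144 (s = 6 + 2*((-1138 - 1*(-4118)) - 1*6555) = 6 + 2*((-1138 + 4118) - 6555) = 6 + 2*(2980 - 6555) = 6 + 2*(-3575) = 6 - 7150 = -7144)
O = -289341 (O = -9*(16419 - 1*(-15730)) = -9*(16419 + 15730) = -9*32149 = -289341)
O - (-9206 - s) = -289341 - (-9206 - 1*(-7144)) = -289341 - (-9206 + 7144) = -289341 - 1*(-2062) = -289341 + 2062 = -287279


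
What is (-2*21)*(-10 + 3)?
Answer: 294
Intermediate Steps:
(-2*21)*(-10 + 3) = -42*(-7) = 294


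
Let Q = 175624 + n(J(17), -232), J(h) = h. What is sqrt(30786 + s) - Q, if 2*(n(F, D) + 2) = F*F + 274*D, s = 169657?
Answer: -287965/2 + sqrt(200443) ≈ -1.4353e+5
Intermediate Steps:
n(F, D) = -2 + F**2/2 + 137*D (n(F, D) = -2 + (F*F + 274*D)/2 = -2 + (F**2 + 274*D)/2 = -2 + (F**2/2 + 137*D) = -2 + F**2/2 + 137*D)
Q = 287965/2 (Q = 175624 + (-2 + (1/2)*17**2 + 137*(-232)) = 175624 + (-2 + (1/2)*289 - 31784) = 175624 + (-2 + 289/2 - 31784) = 175624 - 63283/2 = 287965/2 ≈ 1.4398e+5)
sqrt(30786 + s) - Q = sqrt(30786 + 169657) - 1*287965/2 = sqrt(200443) - 287965/2 = -287965/2 + sqrt(200443)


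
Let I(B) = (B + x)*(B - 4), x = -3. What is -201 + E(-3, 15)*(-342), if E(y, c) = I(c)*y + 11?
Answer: 131469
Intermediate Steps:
I(B) = (-4 + B)*(-3 + B) (I(B) = (B - 3)*(B - 4) = (-3 + B)*(-4 + B) = (-4 + B)*(-3 + B))
E(y, c) = 11 + y*(12 + c² - 7*c) (E(y, c) = (12 + c² - 7*c)*y + 11 = y*(12 + c² - 7*c) + 11 = 11 + y*(12 + c² - 7*c))
-201 + E(-3, 15)*(-342) = -201 + (11 - 3*(12 + 15² - 7*15))*(-342) = -201 + (11 - 3*(12 + 225 - 105))*(-342) = -201 + (11 - 3*132)*(-342) = -201 + (11 - 396)*(-342) = -201 - 385*(-342) = -201 + 131670 = 131469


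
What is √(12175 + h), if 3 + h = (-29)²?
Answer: 13*√77 ≈ 114.07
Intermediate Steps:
h = 838 (h = -3 + (-29)² = -3 + 841 = 838)
√(12175 + h) = √(12175 + 838) = √13013 = 13*√77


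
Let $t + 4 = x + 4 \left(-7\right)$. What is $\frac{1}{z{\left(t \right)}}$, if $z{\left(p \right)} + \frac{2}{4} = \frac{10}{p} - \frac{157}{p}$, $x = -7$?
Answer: $\frac{26}{85} \approx 0.30588$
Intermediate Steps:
$t = -39$ ($t = -4 + \left(-7 + 4 \left(-7\right)\right) = -4 - 35 = -39$)
$z{\left(p \right)} = - \frac{1}{2} - \frac{147}{p}$ ($z{\left(p \right)} = - \frac{1}{2} + \left(\frac{10}{p} - \frac{157}{p}\right) = - \frac{1}{2} - \frac{147}{p}$)
$\frac{1}{z{\left(t \right)}} = \frac{1}{\frac{1}{2} \frac{1}{-39} \left(-294 - -39\right)} = \frac{1}{\frac{1}{2} \left(- \frac{1}{39}\right) \left(-294 + 39\right)} = \frac{1}{\frac{1}{2} \left(- \frac{1}{39}\right) \left(-255\right)} = \frac{1}{\frac{85}{26}} = \frac{26}{85}$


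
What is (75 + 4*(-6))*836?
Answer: 42636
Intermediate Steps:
(75 + 4*(-6))*836 = (75 - 24)*836 = 51*836 = 42636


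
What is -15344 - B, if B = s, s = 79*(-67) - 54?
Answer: -9997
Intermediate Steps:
s = -5347 (s = -5293 - 54 = -5347)
B = -5347
-15344 - B = -15344 - 1*(-5347) = -15344 + 5347 = -9997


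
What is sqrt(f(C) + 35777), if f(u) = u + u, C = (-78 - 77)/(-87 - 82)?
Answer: 3*sqrt(671847)/13 ≈ 189.15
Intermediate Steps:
C = 155/169 (C = -155/(-169) = -155*(-1/169) = 155/169 ≈ 0.91716)
f(u) = 2*u
sqrt(f(C) + 35777) = sqrt(2*(155/169) + 35777) = sqrt(310/169 + 35777) = sqrt(6046623/169) = 3*sqrt(671847)/13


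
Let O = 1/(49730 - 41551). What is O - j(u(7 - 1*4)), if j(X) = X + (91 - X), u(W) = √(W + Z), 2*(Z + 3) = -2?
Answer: -744288/8179 ≈ -91.000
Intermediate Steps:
Z = -4 (Z = -3 + (½)*(-2) = -3 - 1 = -4)
u(W) = √(-4 + W) (u(W) = √(W - 4) = √(-4 + W))
j(X) = 91
O = 1/8179 ≈ 0.00012226
O - j(u(7 - 1*4)) = 1/8179 - 1*91 = 1/8179 - 91 = -744288/8179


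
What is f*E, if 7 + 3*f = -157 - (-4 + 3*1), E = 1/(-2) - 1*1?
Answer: 163/2 ≈ 81.500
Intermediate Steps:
E = -3/2 (E = -1/2 - 1 = -3/2 ≈ -1.5000)
f = -163/3 (f = -7/3 + (-157 - (-4 + 3*1))/3 = -7/3 + (-157 - (-4 + 3))/3 = -7/3 + (-157 - 1*(-1))/3 = -7/3 + (-157 + 1)/3 = -7/3 + (1/3)*(-156) = -7/3 - 52 = -163/3 ≈ -54.333)
f*E = -163/3*(-3/2) = 163/2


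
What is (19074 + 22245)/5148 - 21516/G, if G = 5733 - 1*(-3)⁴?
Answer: 1136765/269412 ≈ 4.2194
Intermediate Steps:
G = 5652 (G = 5733 - 1*81 = 5733 - 81 = 5652)
(19074 + 22245)/5148 - 21516/G = (19074 + 22245)/5148 - 21516/5652 = 41319*(1/5148) - 21516*1/5652 = 4591/572 - 1793/471 = 1136765/269412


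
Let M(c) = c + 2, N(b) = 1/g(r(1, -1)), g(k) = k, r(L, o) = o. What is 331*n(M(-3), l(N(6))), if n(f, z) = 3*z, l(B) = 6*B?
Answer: -5958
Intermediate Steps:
N(b) = -1 (N(b) = 1/(-1) = -1)
M(c) = 2 + c
331*n(M(-3), l(N(6))) = 331*(3*(6*(-1))) = 331*(3*(-6)) = 331*(-18) = -5958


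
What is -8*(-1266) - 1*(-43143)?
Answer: 53271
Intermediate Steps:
-8*(-1266) - 1*(-43143) = 10128 + 43143 = 53271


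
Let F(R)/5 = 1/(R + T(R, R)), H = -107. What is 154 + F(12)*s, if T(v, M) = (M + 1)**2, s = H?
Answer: 27339/181 ≈ 151.04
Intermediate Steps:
s = -107
T(v, M) = (1 + M)**2
F(R) = 5/(R + (1 + R)**2)
154 + F(12)*s = 154 + (5/(12 + (1 + 12)**2))*(-107) = 154 + (5/(12 + 13**2))*(-107) = 154 + (5/(12 + 169))*(-107) = 154 + (5/181)*(-107) = 154 - 535/181 = 27339/181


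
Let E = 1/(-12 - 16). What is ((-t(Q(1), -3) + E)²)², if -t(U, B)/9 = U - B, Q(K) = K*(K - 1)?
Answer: 324928500625/614656 ≈ 5.2864e+5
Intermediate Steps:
E = -1/28 (E = 1/(-28) = -1/28 ≈ -0.035714)
Q(K) = K*(-1 + K)
t(U, B) = -9*U + 9*B (t(U, B) = -9*(U - B) = -9*U + 9*B)
((-t(Q(1), -3) + E)²)² = ((-(-9*(-1 + 1) + 9*(-3)) - 1/28)²)² = ((-(-9*0 - 27) - 1/28)²)² = ((-(0 - 27) - 1/28)²)² = ((-1*(-27) - 1/28)²)² = ((27 - 1/28)²)² = ((755/28)²)² = (570025/784)² = 324928500625/614656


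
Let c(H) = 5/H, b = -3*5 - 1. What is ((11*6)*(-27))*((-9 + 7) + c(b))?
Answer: 32967/8 ≈ 4120.9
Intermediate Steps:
b = -16 (b = -15 - 1 = -16)
((11*6)*(-27))*((-9 + 7) + c(b)) = ((11*6)*(-27))*((-9 + 7) + 5/(-16)) = (66*(-27))*(-2 + 5*(-1/16)) = -1782*(-2 - 5/16) = -1782*(-37/16) = 32967/8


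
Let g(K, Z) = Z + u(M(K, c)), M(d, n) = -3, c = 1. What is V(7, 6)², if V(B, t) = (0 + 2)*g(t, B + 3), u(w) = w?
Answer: 196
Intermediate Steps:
g(K, Z) = -3 + Z (g(K, Z) = Z - 3 = -3 + Z)
V(B, t) = 2*B (V(B, t) = (0 + 2)*(-3 + (B + 3)) = 2*(-3 + (3 + B)) = 2*B)
V(7, 6)² = (2*7)² = 14² = 196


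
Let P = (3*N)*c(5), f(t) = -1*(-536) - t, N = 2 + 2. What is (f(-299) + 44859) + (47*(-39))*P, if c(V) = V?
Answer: -64286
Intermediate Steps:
N = 4
f(t) = 536 - t
P = 60 (P = (3*4)*5 = 12*5 = 60)
(f(-299) + 44859) + (47*(-39))*P = ((536 - 1*(-299)) + 44859) + (47*(-39))*60 = ((536 + 299) + 44859) - 1833*60 = (835 + 44859) - 109980 = 45694 - 109980 = -64286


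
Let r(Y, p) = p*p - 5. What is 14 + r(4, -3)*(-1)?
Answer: 10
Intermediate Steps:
r(Y, p) = -5 + p² (r(Y, p) = p² - 5 = -5 + p²)
14 + r(4, -3)*(-1) = 14 + (-5 + (-3)²)*(-1) = 14 + (-5 + 9)*(-1) = 14 + 4*(-1) = 14 - 4 = 10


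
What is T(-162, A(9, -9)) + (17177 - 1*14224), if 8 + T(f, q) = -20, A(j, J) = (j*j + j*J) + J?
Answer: 2925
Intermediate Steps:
A(j, J) = J + j**2 + J*j (A(j, J) = (j**2 + J*j) + J = J + j**2 + J*j)
T(f, q) = -28 (T(f, q) = -8 - 20 = -28)
T(-162, A(9, -9)) + (17177 - 1*14224) = -28 + (17177 - 1*14224) = -28 + (17177 - 14224) = -28 + 2953 = 2925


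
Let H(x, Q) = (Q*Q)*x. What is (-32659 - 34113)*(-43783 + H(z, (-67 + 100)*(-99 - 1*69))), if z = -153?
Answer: 314004811023052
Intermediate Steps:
H(x, Q) = x*Q**2 (H(x, Q) = Q**2*x = x*Q**2)
(-32659 - 34113)*(-43783 + H(z, (-67 + 100)*(-99 - 1*69))) = (-32659 - 34113)*(-43783 - 153*(-99 - 1*69)**2*(-67 + 100)**2) = -66772*(-43783 - 153*1089*(-99 - 69)**2) = -66772*(-43783 - 153*(33*(-168))**2) = -66772*(-43783 - 153*(-5544)**2) = -66772*(-43783 - 153*30735936) = -66772*(-43783 - 4702598208) = -66772*(-4702641991) = 314004811023052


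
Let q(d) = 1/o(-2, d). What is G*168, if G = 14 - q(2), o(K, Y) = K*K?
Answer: 2310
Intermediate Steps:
o(K, Y) = K²
q(d) = ¼ (q(d) = 1/((-2)²) = 1/4 = ¼)
G = 55/4 (G = 14 - 1*¼ = 14 - ¼ = 55/4 ≈ 13.750)
G*168 = (55/4)*168 = 2310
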